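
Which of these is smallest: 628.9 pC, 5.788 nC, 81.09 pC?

628.9 pC = 0.0000000006289 C
5.788 nC = 0.000000005788 C
81.09 pC = 0.00000000008109 C

81.09 pC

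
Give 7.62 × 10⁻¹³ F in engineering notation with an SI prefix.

762 fF

= 762 × 10⁻¹⁵ F; 10⁻¹⁵ is femto.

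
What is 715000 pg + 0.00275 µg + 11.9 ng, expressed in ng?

729.65 ng

In ng:
  715000 pg = 715000e-3 ng = 715
  0.00275 µg = 0.00275e3 ng = 2.75
  11.9 ng → 11.9
Sum: 715 + 2.75 + 11.9 = 729.65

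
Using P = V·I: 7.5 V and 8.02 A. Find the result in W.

7.5 × 8.02 = 60.15 W

60.15 W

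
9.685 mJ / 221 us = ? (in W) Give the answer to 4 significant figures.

(9.685 × 10⁻³) / (221 × 10⁻⁶) = 0.0438235 × 10³ W

43.82 W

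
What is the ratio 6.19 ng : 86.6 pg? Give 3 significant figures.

(6.19 × 10^-9) / (86.6 × 10^-12) = 0.07148 × 10^3

71.5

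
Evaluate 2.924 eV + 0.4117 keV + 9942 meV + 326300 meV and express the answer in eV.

750.866 eV

In eV:
  2.924 eV → 2.924
  0.4117 keV = 0.4117 × 10³ eV = 411.7
  9942 meV = 9942 × 10⁻³ eV = 9.942
  326300 meV = 326300 × 10⁻³ eV = 326.3
Sum: 2.924 + 411.7 + 9.942 + 326.3 = 750.866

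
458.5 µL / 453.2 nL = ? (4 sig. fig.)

(458.5 × 10⁻⁶) / (453.2 × 10⁻⁹) = 1.0117 × 10³

1012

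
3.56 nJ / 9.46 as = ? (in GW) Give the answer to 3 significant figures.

(3.56 × 10⁻⁹) / (9.46 × 10⁻¹⁸) = 0.37632 × 10⁹ W

0.376 GW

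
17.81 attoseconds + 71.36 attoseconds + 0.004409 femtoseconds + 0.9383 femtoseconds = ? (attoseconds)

In attoseconds:
  17.81 attoseconds → 17.81
  71.36 attoseconds → 71.36
  0.004409 femtoseconds = 0.004409 × 10³ attoseconds = 4.409
  0.9383 femtoseconds = 0.9383 × 10³ attoseconds = 938.3
Sum: 17.81 + 71.36 + 4.409 + 938.3 = 1031.879

1031.879 attoseconds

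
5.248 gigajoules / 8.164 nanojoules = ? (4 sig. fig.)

(5.248 × 10⁹) / (8.164 × 10⁻⁹) = 0.64282 × 10¹⁸

642800000000000000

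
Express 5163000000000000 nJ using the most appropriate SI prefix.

5.163 MJ

= 5.163 × 10^6 J; 10^6 is mega.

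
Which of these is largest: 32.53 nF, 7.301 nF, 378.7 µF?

378.7 µF

32.53 nF = 0.00000003253 F
7.301 nF = 0.000000007301 F
378.7 µF = 0.0003787 F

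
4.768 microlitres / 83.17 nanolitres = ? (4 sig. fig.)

(4.768 × 10^-6) / (83.17 × 10^-9) = 0.057328 × 10^3

57.33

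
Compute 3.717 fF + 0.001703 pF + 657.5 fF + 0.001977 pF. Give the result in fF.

664.897 fF

In fF:
  3.717 fF → 3.717
  0.001703 pF = 0.001703e3 fF = 1.703
  657.5 fF → 657.5
  0.001977 pF = 0.001977e3 fF = 1.977
Sum: 3.717 + 1.703 + 657.5 + 1.977 = 664.897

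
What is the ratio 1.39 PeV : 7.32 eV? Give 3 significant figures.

190000000000000

(1.39 × 10¹⁵) / (7.32) = 0.1899 × 10¹⁵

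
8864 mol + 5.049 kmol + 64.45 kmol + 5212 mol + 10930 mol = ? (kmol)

In kmol:
  8864 mol = 8864 × 10⁻³ kmol = 8.864
  5.049 kmol → 5.049
  64.45 kmol → 64.45
  5212 mol = 5212 × 10⁻³ kmol = 5.212
  10930 mol = 10930 × 10⁻³ kmol = 10.93
Sum: 8.864 + 5.049 + 64.45 + 5.212 + 10.93 = 94.505

94.505 kmol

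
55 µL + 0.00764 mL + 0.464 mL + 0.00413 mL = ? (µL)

In µL:
  55 µL → 55
  0.00764 mL = 0.00764e3 µL = 7.64
  0.464 mL = 0.464e3 µL = 464
  0.00413 mL = 0.00413e3 µL = 4.13
Sum: 55 + 7.64 + 464 + 4.13 = 530.77

530.77 µL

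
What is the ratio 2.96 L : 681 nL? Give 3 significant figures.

4350000

(2.96) / (681e-9) = 0.004347e9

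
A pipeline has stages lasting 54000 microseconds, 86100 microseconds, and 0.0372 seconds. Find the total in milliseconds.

In milliseconds:
  54000 microseconds = 54000 × 10^-3 milliseconds = 54
  86100 microseconds = 86100 × 10^-3 milliseconds = 86.1
  0.0372 seconds = 0.0372 × 10^3 milliseconds = 37.2
Sum: 54 + 86.1 + 37.2 = 177.3

177.3 milliseconds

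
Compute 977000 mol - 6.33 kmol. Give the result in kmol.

970.67 kmol

In kmol:
  977000 mol = 977000e-3 kmol = 977
  6.33 kmol → 6.33
Difference: 977 - 6.33 = 970.67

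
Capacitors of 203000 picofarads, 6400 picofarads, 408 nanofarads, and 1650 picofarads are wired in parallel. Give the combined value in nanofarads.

In nanofarads:
  203000 picofarads = 203000 × 10^-3 nanofarads = 203
  6400 picofarads = 6400 × 10^-3 nanofarads = 6.4
  408 nanofarads → 408
  1650 picofarads = 1650 × 10^-3 nanofarads = 1.65
Sum: 203 + 6.4 + 408 + 1.65 = 619.05

619.05 nanofarads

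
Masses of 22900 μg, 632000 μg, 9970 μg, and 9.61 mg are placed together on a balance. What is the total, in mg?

674.48 mg

In mg:
  22900 μg = 22900e-3 mg = 22.9
  632000 μg = 632000e-3 mg = 632
  9970 μg = 9970e-3 mg = 9.97
  9.61 mg → 9.61
Sum: 22.9 + 632 + 9.97 + 9.61 = 674.48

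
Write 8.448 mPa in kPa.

milli = 10⁻³, kilo = 10³; factor is 10⁻⁶.
8.448 × 10⁻⁶ = 0.000008448

0.000008448 kPa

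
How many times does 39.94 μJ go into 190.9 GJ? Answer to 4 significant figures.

4780000000000000

(190.9 × 10^9) / (39.94 × 10^-6) = 4.7797 × 10^15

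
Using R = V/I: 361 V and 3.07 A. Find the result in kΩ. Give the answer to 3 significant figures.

0.118 kΩ

(361) / (3.07) = 117.59 Ω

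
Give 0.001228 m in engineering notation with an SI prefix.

= 1.228 × 10⁻³ m; 10⁻³ is milli.

1.228 mm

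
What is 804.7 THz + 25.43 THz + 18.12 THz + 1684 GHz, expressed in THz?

In THz:
  804.7 THz → 804.7
  25.43 THz → 25.43
  18.12 THz → 18.12
  1684 GHz = 1684 × 10⁻³ THz = 1.684
Sum: 804.7 + 25.43 + 18.12 + 1.684 = 849.934

849.934 THz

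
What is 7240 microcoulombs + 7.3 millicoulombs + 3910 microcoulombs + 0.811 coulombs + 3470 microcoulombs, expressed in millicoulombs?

832.92 millicoulombs

In millicoulombs:
  7240 microcoulombs = 7240 × 10^-3 millicoulombs = 7.24
  7.3 millicoulombs → 7.3
  3910 microcoulombs = 3910 × 10^-3 millicoulombs = 3.91
  0.811 coulombs = 0.811 × 10^3 millicoulombs = 811
  3470 microcoulombs = 3470 × 10^-3 millicoulombs = 3.47
Sum: 7.24 + 7.3 + 3.91 + 811 + 3.47 = 832.92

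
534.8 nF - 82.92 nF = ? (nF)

451.88 nF

In nF:
  534.8 nF → 534.8
  82.92 nF → 82.92
Difference: 534.8 - 82.92 = 451.88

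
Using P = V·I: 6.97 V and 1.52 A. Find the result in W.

6.97 × 1.52 = 10.5944 W

10.5944 W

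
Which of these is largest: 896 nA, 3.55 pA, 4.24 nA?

896 nA

896 nA = 0.000000896 A
3.55 pA = 0.00000000000355 A
4.24 nA = 0.00000000424 A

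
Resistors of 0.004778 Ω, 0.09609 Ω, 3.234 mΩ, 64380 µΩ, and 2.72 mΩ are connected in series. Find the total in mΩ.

In mΩ:
  0.004778 Ω = 0.004778 × 10^3 mΩ = 4.778
  0.09609 Ω = 0.09609 × 10^3 mΩ = 96.09
  3.234 mΩ → 3.234
  64380 µΩ = 64380 × 10^-3 mΩ = 64.38
  2.72 mΩ → 2.72
Sum: 4.778 + 96.09 + 3.234 + 64.38 + 2.72 = 171.202

171.202 mΩ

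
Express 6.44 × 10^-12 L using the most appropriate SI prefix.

= 6.44 × 10^-12 L; 10^-12 is pico.

6.44 pL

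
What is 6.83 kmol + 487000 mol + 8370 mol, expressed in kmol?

In kmol:
  6.83 kmol → 6.83
  487000 mol = 487000 × 10⁻³ kmol = 487
  8370 mol = 8370 × 10⁻³ kmol = 8.37
Sum: 6.83 + 487 + 8.37 = 502.2

502.2 kmol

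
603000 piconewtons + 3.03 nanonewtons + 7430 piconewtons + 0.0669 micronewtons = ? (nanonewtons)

680.36 nanonewtons

In nanonewtons:
  603000 piconewtons = 603000 × 10^-3 nanonewtons = 603
  3.03 nanonewtons → 3.03
  7430 piconewtons = 7430 × 10^-3 nanonewtons = 7.43
  0.0669 micronewtons = 0.0669 × 10^3 nanonewtons = 66.9
Sum: 603 + 3.03 + 7.43 + 66.9 = 680.36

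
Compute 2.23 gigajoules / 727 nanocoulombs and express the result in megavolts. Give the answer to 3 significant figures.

(2.23 × 10⁹) / (727 × 10⁻⁹) = 0.0030674 × 10¹⁸ V

3070000000 megavolts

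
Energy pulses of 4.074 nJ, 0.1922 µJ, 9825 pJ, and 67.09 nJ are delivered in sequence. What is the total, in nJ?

273.189 nJ

In nJ:
  4.074 nJ → 4.074
  0.1922 µJ = 0.1922e3 nJ = 192.2
  9825 pJ = 9825e-3 nJ = 9.825
  67.09 nJ → 67.09
Sum: 4.074 + 192.2 + 9.825 + 67.09 = 273.189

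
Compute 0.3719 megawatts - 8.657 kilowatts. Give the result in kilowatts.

In kilowatts:
  0.3719 megawatts = 0.3719 × 10^3 kilowatts = 371.9
  8.657 kilowatts → 8.657
Difference: 371.9 - 8.657 = 363.243

363.243 kilowatts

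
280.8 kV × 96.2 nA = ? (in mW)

280.8e3 × 96.2e-9 = 27012.96e-6 W

27.01296 mW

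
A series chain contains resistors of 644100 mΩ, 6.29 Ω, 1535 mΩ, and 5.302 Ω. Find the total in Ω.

In Ω:
  644100 mΩ = 644100 × 10^-3 Ω = 644.1
  6.29 Ω → 6.29
  1535 mΩ = 1535 × 10^-3 Ω = 1.535
  5.302 Ω → 5.302
Sum: 644.1 + 6.29 + 1.535 + 5.302 = 657.227

657.227 Ω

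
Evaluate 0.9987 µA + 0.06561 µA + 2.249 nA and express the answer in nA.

1066.559 nA

In nA:
  0.9987 µA = 0.9987e3 nA = 998.7
  0.06561 µA = 0.06561e3 nA = 65.61
  2.249 nA → 2.249
Sum: 998.7 + 65.61 + 2.249 = 1066.559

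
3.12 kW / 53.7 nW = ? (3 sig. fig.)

58100000000

(3.12 × 10³) / (53.7 × 10⁻⁹) = 0.0581 × 10¹²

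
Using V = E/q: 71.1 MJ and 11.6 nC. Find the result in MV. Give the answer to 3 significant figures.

(71.1 × 10⁶) / (11.6 × 10⁻⁹) = 6.1293 × 10¹⁵ V

6130000000 MV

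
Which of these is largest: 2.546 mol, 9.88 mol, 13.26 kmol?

2.546 mol = 2.546 mol
9.88 mol = 9.88 mol
13.26 kmol = 13260 mol

13.26 kmol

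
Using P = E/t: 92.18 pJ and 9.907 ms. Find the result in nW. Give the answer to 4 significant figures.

9.305 nW

(92.18 × 10^-12) / (9.907 × 10^-3) = 9.30453 × 10^-9 W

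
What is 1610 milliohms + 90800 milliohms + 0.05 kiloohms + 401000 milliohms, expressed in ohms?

In ohms:
  1610 milliohms = 1610 × 10⁻³ ohms = 1.61
  90800 milliohms = 90800 × 10⁻³ ohms = 90.8
  0.05 kiloohms = 0.05 × 10³ ohms = 50
  401000 milliohms = 401000 × 10⁻³ ohms = 401
Sum: 1.61 + 90.8 + 50 + 401 = 543.41

543.41 ohms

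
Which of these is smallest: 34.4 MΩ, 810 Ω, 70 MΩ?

34.4 MΩ = 34400000 Ω
810 Ω = 810 Ω
70 MΩ = 70000000 Ω

810 Ω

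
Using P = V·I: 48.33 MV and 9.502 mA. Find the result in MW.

0.45923166 MW

48.33 × 10^6 × 9.502 × 10^-3 = 459.23166 × 10^3 W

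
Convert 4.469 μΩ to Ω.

0.000004469 Ω

micro = 10⁻⁶, (no prefix) = 10⁰; factor is 10⁻⁶.
4.469 × 10⁻⁶ = 0.000004469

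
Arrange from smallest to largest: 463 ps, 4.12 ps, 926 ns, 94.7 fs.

463 ps = 0.000000000463 s
4.12 ps = 0.00000000000412 s
926 ns = 0.000000926 s
94.7 fs = 0.0000000000000947 s

94.7 fs < 4.12 ps < 463 ps < 926 ns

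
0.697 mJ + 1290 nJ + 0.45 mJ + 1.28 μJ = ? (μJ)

In μJ:
  0.697 mJ = 0.697 × 10^3 μJ = 697
  1290 nJ = 1290 × 10^-3 μJ = 1.29
  0.45 mJ = 0.45 × 10^3 μJ = 450
  1.28 μJ → 1.28
Sum: 697 + 1.29 + 450 + 1.28 = 1149.57

1149.57 μJ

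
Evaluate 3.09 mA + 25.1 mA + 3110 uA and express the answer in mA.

In mA:
  3.09 mA → 3.09
  25.1 mA → 25.1
  3110 uA = 3110 × 10^-3 mA = 3.11
Sum: 3.09 + 25.1 + 3.11 = 31.3

31.3 mA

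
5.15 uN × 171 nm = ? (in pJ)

0.88065 pJ

5.15 × 10⁻⁶ × 171 × 10⁻⁹ = 880.65 × 10⁻¹⁵ J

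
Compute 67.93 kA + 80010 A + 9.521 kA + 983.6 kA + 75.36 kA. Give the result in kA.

In kA:
  67.93 kA → 67.93
  80010 A = 80010 × 10⁻³ kA = 80.01
  9.521 kA → 9.521
  983.6 kA → 983.6
  75.36 kA → 75.36
Sum: 67.93 + 80.01 + 9.521 + 983.6 + 75.36 = 1216.421

1216.421 kA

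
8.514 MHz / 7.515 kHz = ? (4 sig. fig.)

(8.514 × 10^6) / (7.515 × 10^3) = 1.1329 × 10^3

1133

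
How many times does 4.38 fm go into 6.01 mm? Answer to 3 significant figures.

(6.01e-3) / (4.38e-15) = 1.372e12

1370000000000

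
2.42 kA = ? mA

2420000 mA

kilo = 10³, milli = 10⁻³; factor is 10⁶.
2.42 × 10⁶ = 2420000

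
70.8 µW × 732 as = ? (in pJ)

0.0000000518256 pJ

70.8 × 10^-6 × 732 × 10^-18 = 51825.6 × 10^-24 J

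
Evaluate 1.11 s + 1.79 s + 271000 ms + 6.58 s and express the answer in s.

280.48 s

In s:
  1.11 s → 1.11
  1.79 s → 1.79
  271000 ms = 271000 × 10^-3 s = 271
  6.58 s → 6.58
Sum: 1.11 + 1.79 + 271 + 6.58 = 280.48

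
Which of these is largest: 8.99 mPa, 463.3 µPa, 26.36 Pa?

26.36 Pa

8.99 mPa = 0.00899 Pa
463.3 µPa = 0.0004633 Pa
26.36 Pa = 26.36 Pa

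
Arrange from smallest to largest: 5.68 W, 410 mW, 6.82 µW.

5.68 W = 5.68 W
410 mW = 0.41 W
6.82 µW = 0.00000682 W

6.82 µW < 410 mW < 5.68 W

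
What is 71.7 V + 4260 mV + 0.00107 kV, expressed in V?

In V:
  71.7 V → 71.7
  4260 mV = 4260 × 10⁻³ V = 4.26
  0.00107 kV = 0.00107 × 10³ V = 1.07
Sum: 71.7 + 4.26 + 1.07 = 77.03

77.03 V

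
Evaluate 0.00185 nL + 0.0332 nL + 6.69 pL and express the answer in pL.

In pL:
  0.00185 nL = 0.00185 × 10³ pL = 1.85
  0.0332 nL = 0.0332 × 10³ pL = 33.2
  6.69 pL → 6.69
Sum: 1.85 + 33.2 + 6.69 = 41.74

41.74 pL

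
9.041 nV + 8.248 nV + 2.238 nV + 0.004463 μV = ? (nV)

In nV:
  9.041 nV → 9.041
  8.248 nV → 8.248
  2.238 nV → 2.238
  0.004463 μV = 0.004463e3 nV = 4.463
Sum: 9.041 + 8.248 + 2.238 + 4.463 = 23.99

23.99 nV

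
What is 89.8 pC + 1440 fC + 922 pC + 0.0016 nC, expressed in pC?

1014.84 pC

In pC:
  89.8 pC → 89.8
  1440 fC = 1440 × 10⁻³ pC = 1.44
  922 pC → 922
  0.0016 nC = 0.0016 × 10³ pC = 1.6
Sum: 89.8 + 1.44 + 922 + 1.6 = 1014.84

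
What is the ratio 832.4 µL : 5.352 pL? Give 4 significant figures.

(832.4 × 10^-6) / (5.352 × 10^-12) = 155.53 × 10^6

155500000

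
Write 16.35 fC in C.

femto = 10⁻¹⁵, (no prefix) = 10⁰; factor is 10⁻¹⁵.
16.35 × 10⁻¹⁵ = 0.00000000000001635

0.00000000000001635 C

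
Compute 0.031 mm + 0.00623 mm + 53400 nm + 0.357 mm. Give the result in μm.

447.63 μm

In μm:
  0.031 mm = 0.031 × 10³ μm = 31
  0.00623 mm = 0.00623 × 10³ μm = 6.23
  53400 nm = 53400 × 10⁻³ μm = 53.4
  0.357 mm = 0.357 × 10³ μm = 357
Sum: 31 + 6.23 + 53.4 + 357 = 447.63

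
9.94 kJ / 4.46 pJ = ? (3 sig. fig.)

2230000000000000

(9.94 × 10^3) / (4.46 × 10^-12) = 2.229 × 10^15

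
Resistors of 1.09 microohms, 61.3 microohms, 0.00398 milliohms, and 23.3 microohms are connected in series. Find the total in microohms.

89.67 microohms

In microohms:
  1.09 microohms → 1.09
  61.3 microohms → 61.3
  0.00398 milliohms = 0.00398 × 10³ microohms = 3.98
  23.3 microohms → 23.3
Sum: 1.09 + 61.3 + 3.98 + 23.3 = 89.67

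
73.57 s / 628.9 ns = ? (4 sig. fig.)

117000000

(73.57) / (628.9 × 10⁻⁹) = 0.11698 × 10⁹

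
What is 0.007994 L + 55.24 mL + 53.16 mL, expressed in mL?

In mL:
  0.007994 L = 0.007994e3 mL = 7.994
  55.24 mL → 55.24
  53.16 mL → 53.16
Sum: 7.994 + 55.24 + 53.16 = 116.394

116.394 mL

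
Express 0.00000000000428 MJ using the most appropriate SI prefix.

= 4.28e-6 J; 1e-6 is micro.

4.28 μJ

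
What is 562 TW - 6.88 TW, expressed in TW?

In TW:
  562 TW → 562
  6.88 TW → 6.88
Difference: 562 - 6.88 = 555.12

555.12 TW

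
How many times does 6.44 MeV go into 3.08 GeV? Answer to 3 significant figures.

(3.08 × 10⁹) / (6.44 × 10⁶) = 0.4783 × 10³

478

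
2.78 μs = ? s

0.00000278 s

micro = 10⁻⁶, (no prefix) = 10⁰; factor is 10⁻⁶.
2.78 × 10⁻⁶ = 0.00000278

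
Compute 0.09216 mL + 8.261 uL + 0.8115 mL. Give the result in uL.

911.921 uL

In uL:
  0.09216 mL = 0.09216e3 uL = 92.16
  8.261 uL → 8.261
  0.8115 mL = 0.8115e3 uL = 811.5
Sum: 92.16 + 8.261 + 811.5 = 911.921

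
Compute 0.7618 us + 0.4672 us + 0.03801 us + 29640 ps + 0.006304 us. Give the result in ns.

In ns:
  0.7618 us = 0.7618 × 10³ ns = 761.8
  0.4672 us = 0.4672 × 10³ ns = 467.2
  0.03801 us = 0.03801 × 10³ ns = 38.01
  29640 ps = 29640 × 10⁻³ ns = 29.64
  0.006304 us = 0.006304 × 10³ ns = 6.304
Sum: 761.8 + 467.2 + 38.01 + 29.64 + 6.304 = 1302.954

1302.954 ns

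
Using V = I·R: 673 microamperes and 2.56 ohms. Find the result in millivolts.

673 × 10^-6 × 2.56 = 1722.88 × 10^-6 V

1.72288 millivolts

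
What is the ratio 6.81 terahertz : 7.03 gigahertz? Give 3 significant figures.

969

(6.81 × 10^12) / (7.03 × 10^9) = 0.9687 × 10^3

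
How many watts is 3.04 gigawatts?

giga = 10⁹, (no prefix) = 10⁰; factor is 10⁹.
3.04 × 10⁹ = 3040000000

3040000000 watts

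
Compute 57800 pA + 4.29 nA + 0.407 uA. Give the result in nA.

469.09 nA

In nA:
  57800 pA = 57800e-3 nA = 57.8
  4.29 nA → 4.29
  0.407 uA = 0.407e3 nA = 407
Sum: 57.8 + 4.29 + 407 = 469.09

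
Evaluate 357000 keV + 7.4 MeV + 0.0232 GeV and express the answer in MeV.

In MeV:
  357000 keV = 357000e-3 MeV = 357
  7.4 MeV → 7.4
  0.0232 GeV = 0.0232e3 MeV = 23.2
Sum: 357 + 7.4 + 23.2 = 387.6

387.6 MeV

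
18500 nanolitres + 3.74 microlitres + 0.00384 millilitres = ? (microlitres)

In microlitres:
  18500 nanolitres = 18500e-3 microlitres = 18.5
  3.74 microlitres → 3.74
  0.00384 millilitres = 0.00384e3 microlitres = 3.84
Sum: 18.5 + 3.74 + 3.84 = 26.08

26.08 microlitres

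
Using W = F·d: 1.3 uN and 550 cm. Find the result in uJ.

7.15 uJ

1.3 × 10^-6 × 550 × 10^-2 = 715 × 10^-8 J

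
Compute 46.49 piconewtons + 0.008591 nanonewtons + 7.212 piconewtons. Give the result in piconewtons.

62.293 piconewtons

In piconewtons:
  46.49 piconewtons → 46.49
  0.008591 nanonewtons = 0.008591 × 10³ piconewtons = 8.591
  7.212 piconewtons → 7.212
Sum: 46.49 + 8.591 + 7.212 = 62.293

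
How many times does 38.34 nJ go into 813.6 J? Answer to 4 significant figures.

21220000000

(813.6) / (38.34 × 10⁻⁹) = 21.221 × 10⁹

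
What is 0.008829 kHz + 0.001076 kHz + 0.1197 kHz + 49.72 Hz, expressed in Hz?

179.325 Hz

In Hz:
  0.008829 kHz = 0.008829e3 Hz = 8.829
  0.001076 kHz = 0.001076e3 Hz = 1.076
  0.1197 kHz = 0.1197e3 Hz = 119.7
  49.72 Hz → 49.72
Sum: 8.829 + 1.076 + 119.7 + 49.72 = 179.325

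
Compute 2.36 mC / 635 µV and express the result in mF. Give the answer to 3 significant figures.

3720 mF

(2.36 × 10^-3) / (635 × 10^-6) = 0.0037165 × 10^3 F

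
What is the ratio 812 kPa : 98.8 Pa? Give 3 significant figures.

(812e3) / (98.8) = 8.219e3

8220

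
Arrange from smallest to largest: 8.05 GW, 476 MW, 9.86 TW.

476 MW < 8.05 GW < 9.86 TW

8.05 GW = 8050000000 W
476 MW = 476000000 W
9.86 TW = 9860000000000 W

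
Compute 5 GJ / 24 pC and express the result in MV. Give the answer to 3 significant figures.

(5 × 10^9) / (24 × 10^-12) = 0.20833 × 10^21 V

208000000000000 MV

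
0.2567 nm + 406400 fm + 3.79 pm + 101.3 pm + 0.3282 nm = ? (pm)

In pm:
  0.2567 nm = 0.2567 × 10³ pm = 256.7
  406400 fm = 406400 × 10⁻³ pm = 406.4
  3.79 pm → 3.79
  101.3 pm → 101.3
  0.3282 nm = 0.3282 × 10³ pm = 328.2
Sum: 256.7 + 406.4 + 3.79 + 101.3 + 328.2 = 1096.39

1096.39 pm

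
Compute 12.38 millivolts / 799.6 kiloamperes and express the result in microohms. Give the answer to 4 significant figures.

(12.38 × 10^-3) / (799.6 × 10^3) = 0.0154827 × 10^-6 Ω

0.01548 microohms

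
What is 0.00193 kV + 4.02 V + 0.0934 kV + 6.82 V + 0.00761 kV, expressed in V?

113.78 V

In V:
  0.00193 kV = 0.00193 × 10³ V = 1.93
  4.02 V → 4.02
  0.0934 kV = 0.0934 × 10³ V = 93.4
  6.82 V → 6.82
  0.00761 kV = 0.00761 × 10³ V = 7.61
Sum: 1.93 + 4.02 + 93.4 + 6.82 + 7.61 = 113.78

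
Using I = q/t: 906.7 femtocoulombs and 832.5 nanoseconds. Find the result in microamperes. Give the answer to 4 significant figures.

1.089 microamperes

(906.7e-15) / (832.5e-9) = 1.08913e-6 A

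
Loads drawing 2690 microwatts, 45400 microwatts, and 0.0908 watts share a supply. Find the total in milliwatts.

138.89 milliwatts

In milliwatts:
  2690 microwatts = 2690 × 10⁻³ milliwatts = 2.69
  45400 microwatts = 45400 × 10⁻³ milliwatts = 45.4
  0.0908 watts = 0.0908 × 10³ milliwatts = 90.8
Sum: 2.69 + 45.4 + 90.8 = 138.89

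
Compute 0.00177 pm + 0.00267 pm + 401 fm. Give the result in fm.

In fm:
  0.00177 pm = 0.00177 × 10³ fm = 1.77
  0.00267 pm = 0.00267 × 10³ fm = 2.67
  401 fm → 401
Sum: 1.77 + 2.67 + 401 = 405.44

405.44 fm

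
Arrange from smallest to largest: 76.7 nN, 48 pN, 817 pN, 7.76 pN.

76.7 nN = 0.0000000767 N
48 pN = 0.000000000048 N
817 pN = 0.000000000817 N
7.76 pN = 0.00000000000776 N

7.76 pN < 48 pN < 817 pN < 76.7 nN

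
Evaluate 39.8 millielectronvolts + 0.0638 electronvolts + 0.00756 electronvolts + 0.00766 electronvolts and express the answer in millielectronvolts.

In millielectronvolts:
  39.8 millielectronvolts → 39.8
  0.0638 electronvolts = 0.0638 × 10^3 millielectronvolts = 63.8
  0.00756 electronvolts = 0.00756 × 10^3 millielectronvolts = 7.56
  0.00766 electronvolts = 0.00766 × 10^3 millielectronvolts = 7.66
Sum: 39.8 + 63.8 + 7.56 + 7.66 = 118.82

118.82 millielectronvolts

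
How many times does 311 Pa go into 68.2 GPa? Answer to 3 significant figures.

(68.2 × 10⁹) / (311) = 0.2193 × 10⁹

219000000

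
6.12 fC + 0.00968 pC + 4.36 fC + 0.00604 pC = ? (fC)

In fC:
  6.12 fC → 6.12
  0.00968 pC = 0.00968 × 10^3 fC = 9.68
  4.36 fC → 4.36
  0.00604 pC = 0.00604 × 10^3 fC = 6.04
Sum: 6.12 + 9.68 + 4.36 + 6.04 = 26.2

26.2 fC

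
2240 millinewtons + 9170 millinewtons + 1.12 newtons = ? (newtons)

12.53 newtons

In newtons:
  2240 millinewtons = 2240 × 10^-3 newtons = 2.24
  9170 millinewtons = 9170 × 10^-3 newtons = 9.17
  1.12 newtons → 1.12
Sum: 2.24 + 9.17 + 1.12 = 12.53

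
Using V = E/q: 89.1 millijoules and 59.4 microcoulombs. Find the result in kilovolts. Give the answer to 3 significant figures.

(89.1 × 10⁻³) / (59.4 × 10⁻⁶) = 1.5 × 10³ V

1.50 kilovolts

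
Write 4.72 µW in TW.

0.00000000000000000472 TW

micro = 10^-6, tera = 10^12; factor is 10^-18.
4.72 × 10^-18 = 0.00000000000000000472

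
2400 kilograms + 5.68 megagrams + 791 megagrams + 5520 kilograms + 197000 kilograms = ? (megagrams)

In megagrams:
  2400 kilograms = 2400 × 10^-3 megagrams = 2.4
  5.68 megagrams → 5.68
  791 megagrams → 791
  5520 kilograms = 5520 × 10^-3 megagrams = 5.52
  197000 kilograms = 197000 × 10^-3 megagrams = 197
Sum: 2.4 + 5.68 + 791 + 5.52 + 197 = 1001.6

1001.6 megagrams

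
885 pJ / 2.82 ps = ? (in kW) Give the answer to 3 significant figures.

0.314 kW

(885 × 10⁻¹²) / (2.82 × 10⁻¹²) = 313.83 W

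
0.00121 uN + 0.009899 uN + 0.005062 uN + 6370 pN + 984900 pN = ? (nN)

1007.441 nN

In nN:
  0.00121 uN = 0.00121 × 10³ nN = 1.21
  0.009899 uN = 0.009899 × 10³ nN = 9.899
  0.005062 uN = 0.005062 × 10³ nN = 5.062
  6370 pN = 6370 × 10⁻³ nN = 6.37
  984900 pN = 984900 × 10⁻³ nN = 984.9
Sum: 1.21 + 9.899 + 5.062 + 6.37 + 984.9 = 1007.441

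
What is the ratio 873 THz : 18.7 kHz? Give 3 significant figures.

46700000000

(873 × 10¹²) / (18.7 × 10³) = 46.68 × 10⁹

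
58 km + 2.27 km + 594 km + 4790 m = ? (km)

659.06 km

In km:
  58 km → 58
  2.27 km → 2.27
  594 km → 594
  4790 m = 4790 × 10⁻³ km = 4.79
Sum: 58 + 2.27 + 594 + 4.79 = 659.06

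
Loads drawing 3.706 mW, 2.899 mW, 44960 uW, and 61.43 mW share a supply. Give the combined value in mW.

In mW:
  3.706 mW → 3.706
  2.899 mW → 2.899
  44960 uW = 44960 × 10⁻³ mW = 44.96
  61.43 mW → 61.43
Sum: 3.706 + 2.899 + 44.96 + 61.43 = 112.995

112.995 mW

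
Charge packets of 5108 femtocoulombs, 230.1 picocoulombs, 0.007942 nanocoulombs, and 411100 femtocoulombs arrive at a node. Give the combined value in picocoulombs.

In picocoulombs:
  5108 femtocoulombs = 5108e-3 picocoulombs = 5.108
  230.1 picocoulombs → 230.1
  0.007942 nanocoulombs = 0.007942e3 picocoulombs = 7.942
  411100 femtocoulombs = 411100e-3 picocoulombs = 411.1
Sum: 5.108 + 230.1 + 7.942 + 411.1 = 654.25

654.25 picocoulombs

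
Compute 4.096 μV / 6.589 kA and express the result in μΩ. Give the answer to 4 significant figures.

(4.096e-6) / (6.589e3) = 0.621642e-9 Ω

0.0006216 μΩ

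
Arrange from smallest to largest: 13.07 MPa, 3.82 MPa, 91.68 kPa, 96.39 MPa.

13.07 MPa = 13070000 Pa
3.82 MPa = 3820000 Pa
91.68 kPa = 91680 Pa
96.39 MPa = 96390000 Pa

91.68 kPa < 3.82 MPa < 13.07 MPa < 96.39 MPa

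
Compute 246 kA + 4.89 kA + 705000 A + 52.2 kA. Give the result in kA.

1008.09 kA

In kA:
  246 kA → 246
  4.89 kA → 4.89
  705000 A = 705000e-3 kA = 705
  52.2 kA → 52.2
Sum: 246 + 4.89 + 705 + 52.2 = 1008.09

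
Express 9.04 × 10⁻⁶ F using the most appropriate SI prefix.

9.04 µF

= 9.04 × 10⁻⁶ F; 10⁻⁶ is micro.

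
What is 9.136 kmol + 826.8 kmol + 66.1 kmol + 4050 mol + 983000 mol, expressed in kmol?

In kmol:
  9.136 kmol → 9.136
  826.8 kmol → 826.8
  66.1 kmol → 66.1
  4050 mol = 4050e-3 kmol = 4.05
  983000 mol = 983000e-3 kmol = 983
Sum: 9.136 + 826.8 + 66.1 + 4.05 + 983 = 1889.086

1889.086 kmol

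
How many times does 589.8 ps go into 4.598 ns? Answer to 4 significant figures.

(4.598 × 10⁻⁹) / (589.8 × 10⁻¹²) = 0.0077959 × 10³

7.796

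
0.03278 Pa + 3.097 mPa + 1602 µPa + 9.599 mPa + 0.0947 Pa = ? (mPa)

In mPa:
  0.03278 Pa = 0.03278e3 mPa = 32.78
  3.097 mPa → 3.097
  1602 µPa = 1602e-3 mPa = 1.602
  9.599 mPa → 9.599
  0.0947 Pa = 0.0947e3 mPa = 94.7
Sum: 32.78 + 3.097 + 1.602 + 9.599 + 94.7 = 141.778

141.778 mPa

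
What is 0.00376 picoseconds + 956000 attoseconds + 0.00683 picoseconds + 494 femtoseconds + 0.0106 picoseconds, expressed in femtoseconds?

In femtoseconds:
  0.00376 picoseconds = 0.00376 × 10^3 femtoseconds = 3.76
  956000 attoseconds = 956000 × 10^-3 femtoseconds = 956
  0.00683 picoseconds = 0.00683 × 10^3 femtoseconds = 6.83
  494 femtoseconds → 494
  0.0106 picoseconds = 0.0106 × 10^3 femtoseconds = 10.6
Sum: 3.76 + 956 + 6.83 + 494 + 10.6 = 1471.19

1471.19 femtoseconds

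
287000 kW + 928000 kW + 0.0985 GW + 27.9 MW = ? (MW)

In MW:
  287000 kW = 287000e-3 MW = 287
  928000 kW = 928000e-3 MW = 928
  0.0985 GW = 0.0985e3 MW = 98.5
  27.9 MW → 27.9
Sum: 287 + 928 + 98.5 + 27.9 = 1341.4

1341.4 MW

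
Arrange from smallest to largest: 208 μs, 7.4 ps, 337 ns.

7.4 ps < 337 ns < 208 μs

208 μs = 0.000208 s
7.4 ps = 0.0000000000074 s
337 ns = 0.000000337 s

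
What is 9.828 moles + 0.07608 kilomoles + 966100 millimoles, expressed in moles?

In moles:
  9.828 moles → 9.828
  0.07608 kilomoles = 0.07608 × 10³ moles = 76.08
  966100 millimoles = 966100 × 10⁻³ moles = 966.1
Sum: 9.828 + 76.08 + 966.1 = 1052.008

1052.008 moles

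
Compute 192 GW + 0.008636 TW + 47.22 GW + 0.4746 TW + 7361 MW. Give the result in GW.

729.817 GW

In GW:
  192 GW → 192
  0.008636 TW = 0.008636e3 GW = 8.636
  47.22 GW → 47.22
  0.4746 TW = 0.4746e3 GW = 474.6
  7361 MW = 7361e-3 GW = 7.361
Sum: 192 + 8.636 + 47.22 + 474.6 + 7.361 = 729.817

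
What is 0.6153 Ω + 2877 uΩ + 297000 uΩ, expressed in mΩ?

In mΩ:
  0.6153 Ω = 0.6153e3 mΩ = 615.3
  2877 uΩ = 2877e-3 mΩ = 2.877
  297000 uΩ = 297000e-3 mΩ = 297
Sum: 615.3 + 2.877 + 297 = 915.177

915.177 mΩ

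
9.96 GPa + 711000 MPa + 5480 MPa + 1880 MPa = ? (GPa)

728.32 GPa

In GPa:
  9.96 GPa → 9.96
  711000 MPa = 711000e-3 GPa = 711
  5480 MPa = 5480e-3 GPa = 5.48
  1880 MPa = 1880e-3 GPa = 1.88
Sum: 9.96 + 711 + 5.48 + 1.88 = 728.32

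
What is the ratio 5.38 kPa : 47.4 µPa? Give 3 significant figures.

(5.38e3) / (47.4e-6) = 0.1135e9

114000000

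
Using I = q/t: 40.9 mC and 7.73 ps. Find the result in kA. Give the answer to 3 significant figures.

5290000 kA

(40.9 × 10^-3) / (7.73 × 10^-12) = 5.2911 × 10^9 A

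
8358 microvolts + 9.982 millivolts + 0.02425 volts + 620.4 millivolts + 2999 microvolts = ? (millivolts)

665.989 millivolts

In millivolts:
  8358 microvolts = 8358e-3 millivolts = 8.358
  9.982 millivolts → 9.982
  0.02425 volts = 0.02425e3 millivolts = 24.25
  620.4 millivolts → 620.4
  2999 microvolts = 2999e-3 millivolts = 2.999
Sum: 8.358 + 9.982 + 24.25 + 620.4 + 2.999 = 665.989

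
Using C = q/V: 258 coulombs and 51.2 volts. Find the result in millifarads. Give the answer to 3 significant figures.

5040 millifarads

(258) / (51.2) = 5.0391 F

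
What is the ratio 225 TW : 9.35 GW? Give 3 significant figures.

24100

(225e12) / (9.35e9) = 24.06e3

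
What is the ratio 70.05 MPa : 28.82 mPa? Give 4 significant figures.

2431000000

(70.05 × 10⁶) / (28.82 × 10⁻³) = 2.4306 × 10⁹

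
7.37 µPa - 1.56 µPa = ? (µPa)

5.81 µPa

In µPa:
  7.37 µPa → 7.37
  1.56 µPa → 1.56
Difference: 7.37 - 1.56 = 5.81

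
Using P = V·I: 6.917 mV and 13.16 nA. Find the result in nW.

6.917e-3 × 13.16e-9 = 91.02772e-12 W

0.09102772 nW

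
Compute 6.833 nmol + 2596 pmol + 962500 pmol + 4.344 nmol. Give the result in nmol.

976.273 nmol

In nmol:
  6.833 nmol → 6.833
  2596 pmol = 2596 × 10^-3 nmol = 2.596
  962500 pmol = 962500 × 10^-3 nmol = 962.5
  4.344 nmol → 4.344
Sum: 6.833 + 2.596 + 962.5 + 4.344 = 976.273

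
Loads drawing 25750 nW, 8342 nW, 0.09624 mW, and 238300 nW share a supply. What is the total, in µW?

In µW:
  25750 nW = 25750 × 10^-3 µW = 25.75
  8342 nW = 8342 × 10^-3 µW = 8.342
  0.09624 mW = 0.09624 × 10^3 µW = 96.24
  238300 nW = 238300 × 10^-3 µW = 238.3
Sum: 25.75 + 8.342 + 96.24 + 238.3 = 368.632

368.632 µW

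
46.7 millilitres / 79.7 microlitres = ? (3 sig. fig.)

586

(46.7e-3) / (79.7e-6) = 0.5859e3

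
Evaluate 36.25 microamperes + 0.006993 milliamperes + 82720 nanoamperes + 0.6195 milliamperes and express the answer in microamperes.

In microamperes:
  36.25 microamperes → 36.25
  0.006993 milliamperes = 0.006993 × 10^3 microamperes = 6.993
  82720 nanoamperes = 82720 × 10^-3 microamperes = 82.72
  0.6195 milliamperes = 0.6195 × 10^3 microamperes = 619.5
Sum: 36.25 + 6.993 + 82.72 + 619.5 = 745.463

745.463 microamperes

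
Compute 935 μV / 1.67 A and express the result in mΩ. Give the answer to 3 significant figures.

(935 × 10⁻⁶) / (1.67) = 559.88 × 10⁻⁶ Ω

0.560 mΩ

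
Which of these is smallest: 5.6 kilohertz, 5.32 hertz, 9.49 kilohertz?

5.32 hertz

5.6 kilohertz = 5600 hertz
5.32 hertz = 5.32 hertz
9.49 kilohertz = 9490 hertz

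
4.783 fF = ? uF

femto = 10⁻¹⁵, micro = 10⁻⁶; factor is 10⁻⁹.
4.783 × 10⁻⁹ = 0.000000004783

0.000000004783 uF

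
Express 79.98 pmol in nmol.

0.07998 nmol

pico = 1e-12, nano = 1e-9; factor is 1e-3.
79.98 × 1e-3 = 0.07998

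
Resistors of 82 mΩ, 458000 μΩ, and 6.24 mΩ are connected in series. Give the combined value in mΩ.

In mΩ:
  82 mΩ → 82
  458000 μΩ = 458000 × 10^-3 mΩ = 458
  6.24 mΩ → 6.24
Sum: 82 + 458 + 6.24 = 546.24

546.24 mΩ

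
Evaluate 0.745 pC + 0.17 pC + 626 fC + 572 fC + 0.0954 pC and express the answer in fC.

2208.4 fC

In fC:
  0.745 pC = 0.745 × 10³ fC = 745
  0.17 pC = 0.17 × 10³ fC = 170
  626 fC → 626
  572 fC → 572
  0.0954 pC = 0.0954 × 10³ fC = 95.4
Sum: 745 + 170 + 626 + 572 + 95.4 = 2208.4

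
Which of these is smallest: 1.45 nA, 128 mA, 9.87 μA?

1.45 nA = 0.00000000145 A
128 mA = 0.128 A
9.87 μA = 0.00000987 A

1.45 nA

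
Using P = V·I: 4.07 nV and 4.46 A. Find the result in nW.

18.1522 nW

4.07 × 10^-9 × 4.46 = 18.1522 × 10^-9 W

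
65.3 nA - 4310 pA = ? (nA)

In nA:
  65.3 nA → 65.3
  4310 pA = 4310e-3 nA = 4.31
Difference: 65.3 - 4.31 = 60.99

60.99 nA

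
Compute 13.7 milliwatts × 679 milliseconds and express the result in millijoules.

13.7e-3 × 679e-3 = 9302.3e-6 J

9.3023 millijoules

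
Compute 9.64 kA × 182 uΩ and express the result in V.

9.64 × 10^3 × 182 × 10^-6 = 1754.48 × 10^-3 V

1.75448 V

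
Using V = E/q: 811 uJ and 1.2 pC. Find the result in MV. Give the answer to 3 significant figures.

676 MV

(811e-6) / (1.2e-12) = 675.83e6 V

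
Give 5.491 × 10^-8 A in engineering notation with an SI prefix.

54.91 nA

= 54.91 × 10^-9 A; 10^-9 is nano.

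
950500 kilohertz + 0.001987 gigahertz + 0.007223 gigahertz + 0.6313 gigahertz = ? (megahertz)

In megahertz:
  950500 kilohertz = 950500e-3 megahertz = 950.5
  0.001987 gigahertz = 0.001987e3 megahertz = 1.987
  0.007223 gigahertz = 0.007223e3 megahertz = 7.223
  0.6313 gigahertz = 0.6313e3 megahertz = 631.3
Sum: 950.5 + 1.987 + 7.223 + 631.3 = 1591.01

1591.01 megahertz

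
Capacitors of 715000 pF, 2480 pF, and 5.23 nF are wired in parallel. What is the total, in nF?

In nF:
  715000 pF = 715000 × 10⁻³ nF = 715
  2480 pF = 2480 × 10⁻³ nF = 2.48
  5.23 nF → 5.23
Sum: 715 + 2.48 + 5.23 = 722.71

722.71 nF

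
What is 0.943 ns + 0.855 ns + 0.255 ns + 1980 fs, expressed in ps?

In ps:
  0.943 ns = 0.943 × 10^3 ps = 943
  0.855 ns = 0.855 × 10^3 ps = 855
  0.255 ns = 0.255 × 10^3 ps = 255
  1980 fs = 1980 × 10^-3 ps = 1.98
Sum: 943 + 855 + 255 + 1.98 = 2054.98

2054.98 ps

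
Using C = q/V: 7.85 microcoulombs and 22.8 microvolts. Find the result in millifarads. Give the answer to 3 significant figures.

344 millifarads

(7.85 × 10^-6) / (22.8 × 10^-6) = 0.3443 F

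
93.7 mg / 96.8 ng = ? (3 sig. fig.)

968000

(93.7 × 10^-3) / (96.8 × 10^-9) = 0.968 × 10^6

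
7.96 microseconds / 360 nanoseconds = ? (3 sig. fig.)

22.1

(7.96 × 10^-6) / (360 × 10^-9) = 0.02211 × 10^3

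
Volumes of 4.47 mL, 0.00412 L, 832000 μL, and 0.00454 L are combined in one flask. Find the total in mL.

845.13 mL

In mL:
  4.47 mL → 4.47
  0.00412 L = 0.00412 × 10^3 mL = 4.12
  832000 μL = 832000 × 10^-3 mL = 832
  0.00454 L = 0.00454 × 10^3 mL = 4.54
Sum: 4.47 + 4.12 + 832 + 4.54 = 845.13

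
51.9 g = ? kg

(no prefix) = 10⁰, kilo = 10³; factor is 10⁻³.
51.9 × 10⁻³ = 0.0519

0.0519 kg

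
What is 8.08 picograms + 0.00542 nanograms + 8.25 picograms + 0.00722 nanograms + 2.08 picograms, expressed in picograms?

In picograms:
  8.08 picograms → 8.08
  0.00542 nanograms = 0.00542e3 picograms = 5.42
  8.25 picograms → 8.25
  0.00722 nanograms = 0.00722e3 picograms = 7.22
  2.08 picograms → 2.08
Sum: 8.08 + 5.42 + 8.25 + 7.22 + 2.08 = 31.05

31.05 picograms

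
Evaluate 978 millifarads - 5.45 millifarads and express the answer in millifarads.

In millifarads:
  978 millifarads → 978
  5.45 millifarads → 5.45
Difference: 978 - 5.45 = 972.55

972.55 millifarads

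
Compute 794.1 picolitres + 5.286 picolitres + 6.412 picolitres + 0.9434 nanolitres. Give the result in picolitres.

1749.198 picolitres

In picolitres:
  794.1 picolitres → 794.1
  5.286 picolitres → 5.286
  6.412 picolitres → 6.412
  0.9434 nanolitres = 0.9434e3 picolitres = 943.4
Sum: 794.1 + 5.286 + 6.412 + 943.4 = 1749.198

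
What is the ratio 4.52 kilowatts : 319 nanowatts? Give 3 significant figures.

14200000000

(4.52e3) / (319e-9) = 0.01417e12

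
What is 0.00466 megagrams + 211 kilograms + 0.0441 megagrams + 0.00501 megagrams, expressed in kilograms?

In kilograms:
  0.00466 megagrams = 0.00466 × 10³ kilograms = 4.66
  211 kilograms → 211
  0.0441 megagrams = 0.0441 × 10³ kilograms = 44.1
  0.00501 megagrams = 0.00501 × 10³ kilograms = 5.01
Sum: 4.66 + 211 + 44.1 + 5.01 = 264.77

264.77 kilograms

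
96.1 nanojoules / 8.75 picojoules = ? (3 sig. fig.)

(96.1 × 10⁻⁹) / (8.75 × 10⁻¹²) = 10.98 × 10³

11000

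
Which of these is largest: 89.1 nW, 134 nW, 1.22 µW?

1.22 µW

89.1 nW = 0.0000000891 W
134 nW = 0.000000134 W
1.22 µW = 0.00000122 W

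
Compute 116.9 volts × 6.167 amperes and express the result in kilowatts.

0.7209223 kilowatts

116.9 × 6.167 = 720.9223 W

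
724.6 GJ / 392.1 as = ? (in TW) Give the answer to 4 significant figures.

(724.6 × 10⁹) / (392.1 × 10⁻¹⁸) = 1.848 × 10²⁷ W

1848000000000000 TW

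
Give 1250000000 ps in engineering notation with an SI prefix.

= 1.25 × 10⁻³ s; 10⁻³ is milli.

1.25 ms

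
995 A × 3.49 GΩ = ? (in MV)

3472550 MV

995 × 3.49e9 = 3472.55e9 V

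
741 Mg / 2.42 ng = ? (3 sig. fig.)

306000000000000000

(741 × 10^6) / (2.42 × 10^-9) = 306.2 × 10^15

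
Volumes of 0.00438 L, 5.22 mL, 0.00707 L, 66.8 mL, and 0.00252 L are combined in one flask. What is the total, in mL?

In mL:
  0.00438 L = 0.00438 × 10^3 mL = 4.38
  5.22 mL → 5.22
  0.00707 L = 0.00707 × 10^3 mL = 7.07
  66.8 mL → 66.8
  0.00252 L = 0.00252 × 10^3 mL = 2.52
Sum: 4.38 + 5.22 + 7.07 + 66.8 + 2.52 = 85.99

85.99 mL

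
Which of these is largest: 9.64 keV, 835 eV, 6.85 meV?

9.64 keV

9.64 keV = 9640 eV
835 eV = 835 eV
6.85 meV = 0.00685 eV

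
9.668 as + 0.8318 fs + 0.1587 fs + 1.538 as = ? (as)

In as:
  9.668 as → 9.668
  0.8318 fs = 0.8318 × 10³ as = 831.8
  0.1587 fs = 0.1587 × 10³ as = 158.7
  1.538 as → 1.538
Sum: 9.668 + 831.8 + 158.7 + 1.538 = 1001.706

1001.706 as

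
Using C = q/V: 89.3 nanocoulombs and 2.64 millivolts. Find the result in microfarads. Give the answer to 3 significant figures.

33.8 microfarads

(89.3 × 10^-9) / (2.64 × 10^-3) = 33.826 × 10^-6 F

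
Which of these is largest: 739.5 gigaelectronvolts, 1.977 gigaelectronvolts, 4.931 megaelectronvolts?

739.5 gigaelectronvolts = 739500000000 electronvolts
1.977 gigaelectronvolts = 1977000000 electronvolts
4.931 megaelectronvolts = 4931000 electronvolts

739.5 gigaelectronvolts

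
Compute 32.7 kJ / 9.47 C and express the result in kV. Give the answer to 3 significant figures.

(32.7 × 10³) / (9.47) = 3.453 × 10³ V

3.45 kV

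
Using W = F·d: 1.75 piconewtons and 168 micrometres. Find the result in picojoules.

1.75 × 10^-12 × 168 × 10^-6 = 294 × 10^-18 J

0.000294 picojoules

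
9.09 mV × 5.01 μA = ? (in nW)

45.5409 nW

9.09 × 10⁻³ × 5.01 × 10⁻⁶ = 45.5409 × 10⁻⁹ W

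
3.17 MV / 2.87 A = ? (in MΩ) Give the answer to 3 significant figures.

(3.17 × 10^6) / (2.87) = 1.1045 × 10^6 Ω

1.10 MΩ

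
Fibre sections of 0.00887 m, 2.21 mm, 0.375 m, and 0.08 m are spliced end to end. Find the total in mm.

In mm:
  0.00887 m = 0.00887 × 10³ mm = 8.87
  2.21 mm → 2.21
  0.375 m = 0.375 × 10³ mm = 375
  0.08 m = 0.08 × 10³ mm = 80
Sum: 8.87 + 2.21 + 375 + 80 = 466.08

466.08 mm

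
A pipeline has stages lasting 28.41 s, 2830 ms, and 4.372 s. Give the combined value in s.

In s:
  28.41 s → 28.41
  2830 ms = 2830e-3 s = 2.83
  4.372 s → 4.372
Sum: 28.41 + 2.83 + 4.372 = 35.612

35.612 s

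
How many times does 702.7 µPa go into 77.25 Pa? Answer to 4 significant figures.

(77.25) / (702.7 × 10^-6) = 0.10993 × 10^6

109900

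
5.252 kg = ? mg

5252000 mg

kilo = 1e3, milli = 1e-3; factor is 1e6.
5.252 × 1e6 = 5252000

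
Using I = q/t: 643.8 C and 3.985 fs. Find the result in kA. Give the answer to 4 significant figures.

(643.8) / (3.985 × 10⁻¹⁵) = 161.556 × 10¹⁵ A

161600000000000 kA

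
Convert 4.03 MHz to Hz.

mega = 10^6, (no prefix) = 10^0; factor is 10^6.
4.03 × 10^6 = 4030000

4030000 Hz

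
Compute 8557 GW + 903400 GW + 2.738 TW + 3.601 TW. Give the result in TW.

In TW:
  8557 GW = 8557e-3 TW = 8.557
  903400 GW = 903400e-3 TW = 903.4
  2.738 TW → 2.738
  3.601 TW → 3.601
Sum: 8.557 + 903.4 + 2.738 + 3.601 = 918.296

918.296 TW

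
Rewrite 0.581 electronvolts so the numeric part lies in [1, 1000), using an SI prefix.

= 581 × 10^-3 electronvolts; 10^-3 is milli.

581 millielectronvolts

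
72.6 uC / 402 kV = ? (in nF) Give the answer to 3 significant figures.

0.181 nF

(72.6 × 10⁻⁶) / (402 × 10³) = 0.1806 × 10⁻⁹ F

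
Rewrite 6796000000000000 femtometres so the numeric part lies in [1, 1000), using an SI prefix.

6.796 metres

= 6.796 metres; mantissa already in [1, 1000).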